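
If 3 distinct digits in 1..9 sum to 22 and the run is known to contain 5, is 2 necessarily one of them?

No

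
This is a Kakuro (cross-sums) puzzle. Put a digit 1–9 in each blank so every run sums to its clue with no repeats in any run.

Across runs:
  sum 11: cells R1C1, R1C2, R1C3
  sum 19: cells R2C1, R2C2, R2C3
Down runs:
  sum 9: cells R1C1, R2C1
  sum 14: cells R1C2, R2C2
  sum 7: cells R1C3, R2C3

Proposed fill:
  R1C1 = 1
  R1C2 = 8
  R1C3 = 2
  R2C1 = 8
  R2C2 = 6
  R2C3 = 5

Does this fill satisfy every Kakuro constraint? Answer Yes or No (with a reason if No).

Yes

Across: 1+8+2=11; 8+6+5=19. Down: 1+8=9; 8+6=14; 2+5=7. No digit repeats within any run.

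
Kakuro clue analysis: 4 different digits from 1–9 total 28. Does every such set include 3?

Counterexample: {4,7,8,9} sums to 28 without using 3.

No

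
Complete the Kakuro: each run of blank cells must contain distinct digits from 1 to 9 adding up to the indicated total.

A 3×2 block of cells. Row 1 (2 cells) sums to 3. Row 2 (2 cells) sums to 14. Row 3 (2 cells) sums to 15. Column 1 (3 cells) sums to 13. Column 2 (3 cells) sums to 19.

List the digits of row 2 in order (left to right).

5, 9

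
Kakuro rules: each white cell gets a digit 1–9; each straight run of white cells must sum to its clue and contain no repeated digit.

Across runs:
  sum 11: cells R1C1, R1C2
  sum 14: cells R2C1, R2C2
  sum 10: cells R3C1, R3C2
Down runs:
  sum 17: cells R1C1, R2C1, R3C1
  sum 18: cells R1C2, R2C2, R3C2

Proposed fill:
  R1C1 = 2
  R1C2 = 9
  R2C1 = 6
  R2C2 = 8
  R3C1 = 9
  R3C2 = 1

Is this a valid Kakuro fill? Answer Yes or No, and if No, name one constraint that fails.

Across: 2+9=11; 6+8=14; 9+1=10. Down: 2+6+9=17; 9+8+1=18. No digit repeats within any run.

Yes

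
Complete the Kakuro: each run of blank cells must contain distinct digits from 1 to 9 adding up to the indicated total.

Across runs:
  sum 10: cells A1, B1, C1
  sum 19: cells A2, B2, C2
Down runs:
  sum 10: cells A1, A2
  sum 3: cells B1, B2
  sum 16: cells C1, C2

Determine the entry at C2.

9

3 in 2 cells must be {1,2}; 16 in 2 cells must be {7,9}.
The 10 across and the 16 down share only 7, so C1 = 7.
The 19 across and the 3 down share only 2, so B2 = 2.
C2 = 16 − 7 = 9 completes the 16 down.
B1 = 3 − 2 = 1 completes the 3 down.
A2 = 19 − 11 = 8 completes the 19 across.
A1 = 10 − 8 = 2 completes the 10 across.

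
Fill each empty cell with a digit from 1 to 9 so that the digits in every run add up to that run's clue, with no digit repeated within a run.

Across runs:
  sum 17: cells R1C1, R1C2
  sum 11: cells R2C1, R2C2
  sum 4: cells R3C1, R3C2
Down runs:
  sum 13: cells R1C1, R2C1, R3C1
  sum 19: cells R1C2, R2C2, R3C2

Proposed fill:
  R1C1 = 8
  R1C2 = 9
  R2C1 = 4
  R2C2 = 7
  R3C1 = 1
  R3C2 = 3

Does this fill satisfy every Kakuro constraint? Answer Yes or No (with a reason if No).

Across: 8+9=17; 4+7=11; 1+3=4. Down: 8+4+1=13; 9+7+3=19. No digit repeats within any run.

Yes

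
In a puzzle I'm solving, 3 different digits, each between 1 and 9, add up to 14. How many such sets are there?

3 distinct digits from 1–9 sum between 6 and 24.

8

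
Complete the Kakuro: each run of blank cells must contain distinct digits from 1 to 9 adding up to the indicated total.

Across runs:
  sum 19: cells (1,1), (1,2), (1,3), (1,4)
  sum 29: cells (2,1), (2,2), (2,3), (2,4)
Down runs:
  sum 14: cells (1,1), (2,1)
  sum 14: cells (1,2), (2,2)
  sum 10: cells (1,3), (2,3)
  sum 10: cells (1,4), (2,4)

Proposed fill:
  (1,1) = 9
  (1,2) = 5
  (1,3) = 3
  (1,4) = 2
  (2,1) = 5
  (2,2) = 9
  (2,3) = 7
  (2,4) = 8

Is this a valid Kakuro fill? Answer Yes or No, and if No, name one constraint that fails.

Across: 9+5+3+2=19; 5+9+7+8=29. Down: 9+5=14; 5+9=14; 3+7=10; 2+8=10. No digit repeats within any run.

Yes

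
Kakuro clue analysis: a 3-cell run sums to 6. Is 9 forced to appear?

No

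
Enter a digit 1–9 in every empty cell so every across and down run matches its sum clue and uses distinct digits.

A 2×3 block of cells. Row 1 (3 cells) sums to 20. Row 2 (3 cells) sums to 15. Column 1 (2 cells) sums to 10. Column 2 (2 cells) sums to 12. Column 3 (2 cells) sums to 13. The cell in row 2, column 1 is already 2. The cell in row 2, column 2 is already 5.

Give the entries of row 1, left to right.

(1,1) = 10 − 2 = 8 completes the 10 down.
(1,2) = 12 − 5 = 7 completes the 12 down.
(1,3) = 20 − 15 = 5 completes the 20 across.
(2,3) = 15 − 7 = 8 completes the 15 across.

8 7 5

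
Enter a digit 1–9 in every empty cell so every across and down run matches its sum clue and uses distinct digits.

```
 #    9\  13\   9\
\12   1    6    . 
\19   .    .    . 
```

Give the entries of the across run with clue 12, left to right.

R1C3 = 12 − 7 = 5 completes the 12 across.
R2C1 = 9 − 1 = 8 completes the 9 down.
R2C2 = 13 − 6 = 7 completes the 13 down.
R2C3 = 19 − 15 = 4 completes the 19 across.

1 6 5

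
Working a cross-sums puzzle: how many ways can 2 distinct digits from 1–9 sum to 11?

4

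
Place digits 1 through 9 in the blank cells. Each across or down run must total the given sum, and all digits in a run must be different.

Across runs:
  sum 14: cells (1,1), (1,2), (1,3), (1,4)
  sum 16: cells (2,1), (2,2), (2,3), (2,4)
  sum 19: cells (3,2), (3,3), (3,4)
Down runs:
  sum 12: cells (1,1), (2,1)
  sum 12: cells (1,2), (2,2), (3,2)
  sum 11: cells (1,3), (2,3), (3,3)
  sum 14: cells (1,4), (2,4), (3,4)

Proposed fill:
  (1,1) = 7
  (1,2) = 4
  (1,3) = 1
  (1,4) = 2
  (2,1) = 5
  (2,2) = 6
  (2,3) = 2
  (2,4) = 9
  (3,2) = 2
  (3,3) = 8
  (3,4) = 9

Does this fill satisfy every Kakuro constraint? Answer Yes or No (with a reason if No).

No — the down run (1,4)–(3,4) sums to 20, not 14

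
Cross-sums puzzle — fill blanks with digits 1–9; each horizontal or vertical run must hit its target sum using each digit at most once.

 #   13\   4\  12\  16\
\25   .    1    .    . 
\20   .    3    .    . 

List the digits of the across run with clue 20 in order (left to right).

4 in 2 cells must be {1,3}; 16 in 2 cells must be {7,9}.
No cell is forced outright now. R1C4 can only be 7 or 9 (the digits allowed by both its 25 across and its 16 down). If R1C4 = 7: that forces R2C4 = 9, R2C3 = 7, after which R1C3 would have to be in {8,9} for the 25 across but in {5} for the 12 down — contradiction. So R1C4 = 9.
R2C4 = 16 − 9 = 7 completes the 16 down.
Nothing is forced directly, so branch on R1C1, whose candidates are 7 or 8. If R1C1 = 8: that forces R1C3 = 7, after which R2C1 would have to be in {1,2,4,6,8,9} for the 20 across but in {5} for the 13 down — contradiction. So R1C1 = 7.
R1C3 = 25 − 17 = 8 completes the 25 across.
R2C1 = 13 − 7 = 6 completes the 13 down.
R2C3 = 20 − 16 = 4 completes the 20 across.

6 3 4 7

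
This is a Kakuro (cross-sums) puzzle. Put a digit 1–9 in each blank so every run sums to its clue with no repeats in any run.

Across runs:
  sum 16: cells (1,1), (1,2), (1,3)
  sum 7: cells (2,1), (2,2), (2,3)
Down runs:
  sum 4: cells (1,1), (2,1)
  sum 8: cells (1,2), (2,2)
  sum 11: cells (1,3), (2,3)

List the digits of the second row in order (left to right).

1 2 4

7 in 3 cells must be {1,2,4}; 4 in 2 cells must be {1,3}.
The 7 across and the 4 down share only 1, so (2,1) = 1.
Given what's placed, (2,2) must be 2 to fit the 7 across and 8 down.
(2,3) = 7 − 3 = 4 completes the 7 across.
(1,1) = 4 − 1 = 3 completes the 4 down.
(1,2) = 8 − 2 = 6 completes the 8 down.
(1,3) = 16 − 9 = 7 completes the 16 across.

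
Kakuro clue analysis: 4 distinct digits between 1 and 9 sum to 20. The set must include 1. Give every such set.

4 distinct digits from 1–9 sum between 10 and 30.
Keeping only sets containing 1.

{1,2,8,9}; {1,3,7,9}; {1,4,6,9}; {1,4,7,8}; {1,5,6,8}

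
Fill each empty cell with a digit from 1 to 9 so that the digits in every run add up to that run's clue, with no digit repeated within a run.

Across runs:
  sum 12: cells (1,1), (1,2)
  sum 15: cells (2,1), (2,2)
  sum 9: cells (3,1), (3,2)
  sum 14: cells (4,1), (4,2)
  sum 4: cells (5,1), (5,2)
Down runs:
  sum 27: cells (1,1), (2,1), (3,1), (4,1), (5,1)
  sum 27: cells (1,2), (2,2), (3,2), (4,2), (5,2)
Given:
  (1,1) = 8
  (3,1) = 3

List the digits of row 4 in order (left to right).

4 in 2 cells must be {1,3}.
(1,2) = 12 − 8 = 4 completes the 12 across.
(3,2) = 9 − 3 = 6 completes the 9 across.
Given what's placed, (5,1) must be 1 to fit the 4 across and 27 down.
(5,2) = 4 − 1 = 3 completes the 4 across.
(2,2) = 9: the only remaining digit allowed by both the 15 across and the 27 down.
(4,2) = 27 − 22 = 5 completes the 27 down.
(2,1) = 15 − 9 = 6 completes the 15 across.
(4,1) = 14 − 5 = 9 completes the 14 across.

9 5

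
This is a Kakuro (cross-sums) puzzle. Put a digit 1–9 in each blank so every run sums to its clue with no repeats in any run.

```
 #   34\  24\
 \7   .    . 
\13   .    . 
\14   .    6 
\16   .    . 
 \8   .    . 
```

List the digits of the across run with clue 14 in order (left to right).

8 6

16 in 2 cells must be {7,9}; 34 in 5 cells must be {4,6,7,8,9}.
R3C1 = 14 − 6 = 8 completes the 14 across.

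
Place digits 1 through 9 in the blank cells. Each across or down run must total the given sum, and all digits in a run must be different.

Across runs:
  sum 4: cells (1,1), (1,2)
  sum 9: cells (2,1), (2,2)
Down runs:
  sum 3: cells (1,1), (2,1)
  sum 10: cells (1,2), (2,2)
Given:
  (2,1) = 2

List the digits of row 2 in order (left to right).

4 in 2 cells must be {1,3}; 3 in 2 cells must be {1,2}.
(1,1) = 3 − 2 = 1 completes the 3 down.
(1,2) = 4 − 1 = 3 completes the 4 across.
(2,2) = 9 − 2 = 7 completes the 9 across.

2 7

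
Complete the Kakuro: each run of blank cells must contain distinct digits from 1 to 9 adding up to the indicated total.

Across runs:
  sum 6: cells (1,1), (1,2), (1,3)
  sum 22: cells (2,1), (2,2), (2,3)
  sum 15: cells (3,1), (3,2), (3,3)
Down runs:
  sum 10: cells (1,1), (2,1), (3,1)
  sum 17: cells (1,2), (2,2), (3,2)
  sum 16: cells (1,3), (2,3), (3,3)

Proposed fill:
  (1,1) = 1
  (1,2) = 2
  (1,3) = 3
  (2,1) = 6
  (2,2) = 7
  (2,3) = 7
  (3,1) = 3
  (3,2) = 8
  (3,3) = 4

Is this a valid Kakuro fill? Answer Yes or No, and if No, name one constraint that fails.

No — the down run (1,3)–(3,3) sums to 14, not 16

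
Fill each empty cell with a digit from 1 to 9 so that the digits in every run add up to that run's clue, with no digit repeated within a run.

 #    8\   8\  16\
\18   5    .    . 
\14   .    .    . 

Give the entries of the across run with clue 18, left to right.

16 in 2 cells must be {7,9}.
R2C1 = 8 − 5 = 3 completes the 8 down.
Nothing is forced directly, so branch on R1C2, whose candidates are 6 or 7. If R1C2 = 7: then R1C3 would have to be in {6} for the 18 across but in {7,9} for the 16 down — contradiction. So R1C2 = 6.
R1C3 = 18 − 11 = 7 completes the 18 across.
R2C2 = 8 − 6 = 2 completes the 8 down.
R2C3 = 14 − 5 = 9 completes the 14 across.

5 6 7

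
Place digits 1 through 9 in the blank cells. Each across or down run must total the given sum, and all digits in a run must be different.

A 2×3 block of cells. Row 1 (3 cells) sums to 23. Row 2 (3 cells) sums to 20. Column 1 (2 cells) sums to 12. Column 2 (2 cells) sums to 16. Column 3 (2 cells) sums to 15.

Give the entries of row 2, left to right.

23 in 3 cells must be {6,8,9}; 16 in 2 cells must be {7,9}.
The 23 across and the 16 down share only 9, so (1,2) = 9.
(2,2) = 16 − 9 = 7 completes the 16 down.
Given what's placed, (1,1) must be 8 to fit the 23 across and 12 down.
(1,3) = 23 − 17 = 6 completes the 23 across.
(2,1) = 12 − 8 = 4 completes the 12 down.
(2,3) = 20 − 11 = 9 completes the 20 across.

4 7 9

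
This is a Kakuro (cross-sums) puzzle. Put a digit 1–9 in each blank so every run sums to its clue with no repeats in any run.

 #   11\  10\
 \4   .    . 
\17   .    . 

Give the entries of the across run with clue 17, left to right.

8 9

4 in 2 cells must be {1,3}; 17 in 2 cells must be {8,9}.
The 4 across and the 11 down share only 3, so R1C1 = 3.
R1C2 = 4 − 3 = 1 completes the 4 across.
R2C1 = 11 − 3 = 8 completes the 11 down.
R2C2 = 17 − 8 = 9 completes the 17 across.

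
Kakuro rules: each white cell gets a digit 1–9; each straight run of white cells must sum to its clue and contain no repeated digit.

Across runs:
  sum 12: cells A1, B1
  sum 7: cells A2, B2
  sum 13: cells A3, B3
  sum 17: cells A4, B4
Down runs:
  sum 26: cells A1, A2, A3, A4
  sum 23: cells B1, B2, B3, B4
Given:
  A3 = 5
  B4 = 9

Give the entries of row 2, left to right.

6 1

17 in 2 cells must be {8,9}.
B3 = 13 − 5 = 8 completes the 13 across.
A4 = 17 − 9 = 8 completes the 17 across.
Nothing is forced directly, so branch on B1, whose candidates are 4 or 5. If B1 = 4: then A1 would have to be in {8} for the 12 across but in {4,6,7,9} for the 26 down — contradiction. So B1 = 5.
A1 = 12 − 5 = 7 completes the 12 across.
A2 = 26 − 20 = 6 completes the 26 down.
B2 = 7 − 6 = 1 completes the 7 across.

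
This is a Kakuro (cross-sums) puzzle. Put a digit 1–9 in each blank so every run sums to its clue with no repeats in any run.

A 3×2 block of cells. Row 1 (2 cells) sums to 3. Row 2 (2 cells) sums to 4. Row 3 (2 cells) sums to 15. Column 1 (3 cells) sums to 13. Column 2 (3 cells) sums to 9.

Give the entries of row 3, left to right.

3 in 2 cells must be {1,2}; 4 in 2 cells must be {1,3}.
The 15 across and the 9 down share only 6, so (3,2) = 6.
Given what's placed, (2,2) must be 1 to fit the 4 across and 9 down.
(3,1) = 15 − 6 = 9 completes the 15 across.
(1,1) = 1: the only remaining digit allowed by both the 3 across and the 13 down.
(1,2) = 3 − 1 = 2 completes the 3 across.
(2,1) = 4 − 1 = 3 completes the 4 across.

9 6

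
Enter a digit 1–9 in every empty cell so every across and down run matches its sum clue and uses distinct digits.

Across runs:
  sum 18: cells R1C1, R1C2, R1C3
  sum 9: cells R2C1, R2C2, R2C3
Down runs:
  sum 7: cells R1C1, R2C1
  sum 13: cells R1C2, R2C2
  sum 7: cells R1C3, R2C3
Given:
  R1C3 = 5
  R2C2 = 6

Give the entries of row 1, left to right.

6, 7, 5

R1C2 = 13 − 6 = 7 completes the 13 down.
R2C3 = 7 − 5 = 2 completes the 7 down.
R1C1 = 18 − 12 = 6 completes the 18 across.
R2C1 = 9 − 8 = 1 completes the 9 across.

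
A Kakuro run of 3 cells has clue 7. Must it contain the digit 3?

No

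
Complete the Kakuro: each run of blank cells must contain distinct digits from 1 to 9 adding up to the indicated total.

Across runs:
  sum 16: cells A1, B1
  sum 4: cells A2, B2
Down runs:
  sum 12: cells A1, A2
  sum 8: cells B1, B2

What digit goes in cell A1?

16 in 2 cells must be {7,9}; 4 in 2 cells must be {1,3}.
The 16 across and the 8 down share only 7, so B1 = 7.
The 4 across and the 12 down share only 3, so A2 = 3.
B2 = 4 − 3 = 1 completes the 4 across.
A1 = 16 − 7 = 9 completes the 16 across.

9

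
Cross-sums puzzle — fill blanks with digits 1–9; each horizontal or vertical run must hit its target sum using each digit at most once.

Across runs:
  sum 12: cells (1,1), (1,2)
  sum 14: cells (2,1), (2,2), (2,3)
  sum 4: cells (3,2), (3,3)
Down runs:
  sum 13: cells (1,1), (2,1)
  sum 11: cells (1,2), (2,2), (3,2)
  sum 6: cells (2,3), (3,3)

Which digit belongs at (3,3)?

1

4 in 2 cells must be {1,3}.
The 4 across and the 6 down share only 1, so (3,3) = 1.
(2,3) = 6 − 1 = 5 completes the 6 down.
(3,2) = 4 − 1 = 3 completes the 4 across.
(1,2) = 7: the only remaining digit allowed by both the 12 across and the 11 down.
(2,2) = 11 − 10 = 1 completes the 11 down.
(1,1) = 12 − 7 = 5 completes the 12 across.
(2,1) = 14 − 6 = 8 completes the 14 across.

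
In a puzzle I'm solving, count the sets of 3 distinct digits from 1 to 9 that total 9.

3

3 distinct digits from 1–9 sum between 6 and 24.
Enumerating: {1,2,6}, {1,3,5}, {2,3,4}.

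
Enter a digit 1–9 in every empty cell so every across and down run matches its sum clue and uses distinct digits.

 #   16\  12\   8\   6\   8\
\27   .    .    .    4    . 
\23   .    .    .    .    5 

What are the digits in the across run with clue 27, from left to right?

16 in 2 cells must be {7,9}.
R1C5 = 8 − 5 = 3 completes the 8 down.
R2C4 = 6 − 4 = 2 completes the 6 down.
No cell is forced outright now. R1C1 can only be 7 or 9 (the digits allowed by both its 27 across and its 16 down). If R1C1 = 9: that forces R1C2 = 5, R1C3 = 6, R2C1 = 7, after which R2C2 would have to be in {1,3,6,8} for the 23 across but in {7} for the 12 down — contradiction. So R1C1 = 7.
R1C3 = 5: the only remaining digit allowed by both the 27 across and the 8 down.
R2C1 = 16 − 7 = 9 completes the 16 down.
R2C3 = 8 − 5 = 3 completes the 8 down.
R1C2 = 27 − 19 = 8 completes the 27 across.

7 8 5 4 3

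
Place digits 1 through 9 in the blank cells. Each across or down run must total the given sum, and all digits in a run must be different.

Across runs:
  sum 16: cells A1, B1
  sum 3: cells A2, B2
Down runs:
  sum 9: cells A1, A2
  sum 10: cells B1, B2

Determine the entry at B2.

1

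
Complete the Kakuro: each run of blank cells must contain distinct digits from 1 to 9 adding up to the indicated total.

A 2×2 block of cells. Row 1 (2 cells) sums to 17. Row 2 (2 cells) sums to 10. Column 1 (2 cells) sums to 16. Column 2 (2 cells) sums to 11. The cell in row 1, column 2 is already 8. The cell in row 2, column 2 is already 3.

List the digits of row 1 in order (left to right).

17 in 2 cells must be {8,9}; 16 in 2 cells must be {7,9}.
(1,1) = 17 − 8 = 9 completes the 17 across.
(2,1) = 10 − 3 = 7 completes the 10 across.

9 8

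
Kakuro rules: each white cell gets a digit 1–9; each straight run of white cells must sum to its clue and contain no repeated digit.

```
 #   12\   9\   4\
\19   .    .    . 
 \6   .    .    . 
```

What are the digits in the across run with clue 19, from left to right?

9 7 3

6 in 3 cells must be {1,2,3}; 4 in 2 cells must be {1,3}.
The 19 across and the 4 down share only 3, so R1C3 = 3.
The 6 across and the 12 down share only 3, so R2C1 = 3.
R2C3 = 4 − 3 = 1 completes the 4 down.
R1C1 = 12 − 3 = 9 completes the 12 down.
R1C2 = 19 − 12 = 7 completes the 19 across.
R2C2 = 6 − 4 = 2 completes the 6 across.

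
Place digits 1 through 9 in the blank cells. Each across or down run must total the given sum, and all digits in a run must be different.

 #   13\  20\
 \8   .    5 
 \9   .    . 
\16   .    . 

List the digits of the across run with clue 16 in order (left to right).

9 7

16 in 2 cells must be {7,9}.
R1C1 = 8 − 5 = 3 completes the 8 across.
Given what's placed, R3C1 must be 9 to fit the 16 across and 13 down.
R3C2 = 16 − 9 = 7 completes the 16 across.
R2C1 = 13 − 12 = 1 completes the 13 down.
R2C2 = 9 − 1 = 8 completes the 9 across.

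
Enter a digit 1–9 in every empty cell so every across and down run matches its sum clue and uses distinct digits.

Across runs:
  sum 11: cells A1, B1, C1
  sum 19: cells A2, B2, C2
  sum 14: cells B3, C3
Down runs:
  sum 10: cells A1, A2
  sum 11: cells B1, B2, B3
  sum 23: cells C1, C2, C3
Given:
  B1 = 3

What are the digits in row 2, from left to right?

8 2 9

23 in 3 cells must be {6,8,9}.
C1 = 6: the only remaining digit allowed by both the 11 across and the 23 down.
B3 = 6: the only remaining digit allowed by both the 14 across and the 11 down.
C3 = 14 − 6 = 8 completes the 14 across.
A1 = 11 − 9 = 2 completes the 11 across.
A2 = 10 − 2 = 8 completes the 10 down.
B2 = 11 − 9 = 2 completes the 11 down.
C2 = 19 − 10 = 9 completes the 19 across.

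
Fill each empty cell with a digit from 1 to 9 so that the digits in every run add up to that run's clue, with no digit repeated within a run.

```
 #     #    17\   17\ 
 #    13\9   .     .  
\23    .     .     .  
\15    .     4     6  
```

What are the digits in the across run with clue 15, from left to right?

5, 4, 6

23 in 3 cells must be {6,8,9}.
R3C1 = 15 − 10 = 5 completes the 15 across.
R2C1 = 13 − 5 = 8 completes the 13 down.
Given what's placed, R2C2 must be 6 to fit the 23 across and 17 down.
R2C3 = 23 − 14 = 9 completes the 23 across.
R1C2 = 17 − 10 = 7 completes the 17 down.
R1C3 = 9 − 7 = 2 completes the 9 across.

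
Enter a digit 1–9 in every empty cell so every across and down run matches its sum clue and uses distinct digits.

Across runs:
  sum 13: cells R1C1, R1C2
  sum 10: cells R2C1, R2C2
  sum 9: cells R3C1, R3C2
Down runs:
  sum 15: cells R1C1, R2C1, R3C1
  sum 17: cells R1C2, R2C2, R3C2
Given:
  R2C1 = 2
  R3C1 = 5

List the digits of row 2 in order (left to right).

2 8

R1C1 = 15 − 7 = 8 completes the 15 down.
R1C2 = 13 − 8 = 5 completes the 13 across.
R2C2 = 10 − 2 = 8 completes the 10 across.
R3C2 = 9 − 5 = 4 completes the 9 across.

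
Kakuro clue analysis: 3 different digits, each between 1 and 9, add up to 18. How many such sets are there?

7

3 distinct digits from 1–9 sum between 6 and 24.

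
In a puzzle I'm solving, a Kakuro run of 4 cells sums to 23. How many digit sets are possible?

9

4 distinct digits from 1–9 sum between 10 and 30.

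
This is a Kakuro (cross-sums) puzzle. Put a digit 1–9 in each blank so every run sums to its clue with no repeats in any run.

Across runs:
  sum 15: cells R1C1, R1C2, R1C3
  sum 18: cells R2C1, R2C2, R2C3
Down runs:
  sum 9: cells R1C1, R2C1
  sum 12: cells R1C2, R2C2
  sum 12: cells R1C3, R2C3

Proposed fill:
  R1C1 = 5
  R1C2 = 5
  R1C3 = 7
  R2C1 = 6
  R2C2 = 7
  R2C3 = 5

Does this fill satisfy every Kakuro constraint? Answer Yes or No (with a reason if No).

No — the down run R1C1–R2C1 sums to 11, not 9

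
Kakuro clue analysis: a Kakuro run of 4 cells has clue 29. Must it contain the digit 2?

No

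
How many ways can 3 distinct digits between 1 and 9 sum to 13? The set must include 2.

3

3 distinct digits from 1–9 sum between 6 and 24.
Keeping only sets containing 2.
Enumerating: {2,3,8}, {2,4,7}, {2,5,6}.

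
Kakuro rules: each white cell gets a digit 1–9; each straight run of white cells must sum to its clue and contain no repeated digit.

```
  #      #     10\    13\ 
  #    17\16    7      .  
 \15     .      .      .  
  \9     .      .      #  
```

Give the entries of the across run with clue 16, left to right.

16 in 2 cells must be {7,9}; 17 in 2 cells must be {8,9}.
R1C3 = 16 − 7 = 9 completes the 16 across.
R2C3 = 13 − 9 = 4 completes the 13 down.
Intersecting the 9 across with the 17 down forces R3C1 = 8.
R3C2 = 9 − 8 = 1 completes the 9 across.
R2C1 = 17 − 8 = 9 completes the 17 down.
R2C2 = 15 − 13 = 2 completes the 15 across.

7 9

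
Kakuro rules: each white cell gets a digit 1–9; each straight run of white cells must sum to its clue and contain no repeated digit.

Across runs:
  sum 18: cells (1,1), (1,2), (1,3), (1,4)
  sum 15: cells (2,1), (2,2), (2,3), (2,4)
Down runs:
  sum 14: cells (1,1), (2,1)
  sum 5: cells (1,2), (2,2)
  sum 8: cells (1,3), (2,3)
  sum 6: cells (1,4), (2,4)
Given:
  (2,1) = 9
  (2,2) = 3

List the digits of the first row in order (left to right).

5 2 7 4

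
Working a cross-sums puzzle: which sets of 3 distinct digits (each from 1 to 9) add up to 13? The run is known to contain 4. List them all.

{1,4,8}; {2,4,7}; {3,4,6}

3 distinct digits from 1–9 sum between 6 and 24.
Keeping only sets containing 4.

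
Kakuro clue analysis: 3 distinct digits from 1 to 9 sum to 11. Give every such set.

{1,2,8}; {1,3,7}; {1,4,6}; {2,3,6}; {2,4,5}

3 distinct digits from 1–9 sum between 6 and 24.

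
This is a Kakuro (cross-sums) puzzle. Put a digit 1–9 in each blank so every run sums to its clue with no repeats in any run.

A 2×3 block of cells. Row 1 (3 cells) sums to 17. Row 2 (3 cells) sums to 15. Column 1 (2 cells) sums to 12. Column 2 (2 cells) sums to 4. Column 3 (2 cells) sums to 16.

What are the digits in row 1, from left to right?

7 1 9

4 in 2 cells must be {1,3}; 16 in 2 cells must be {7,9}.
Nothing is forced directly, so branch on (1,2), whose candidates are 1 or 3. If (1,2) = 3: that forces (1,3) = 9, (2,2) = 1, after which (2,3) would have to be in {5,6,8,9} for the 15 across but in {7} for the 16 down — contradiction. So (1,2) = 1.
(2,2) = 4 − 1 = 3 completes the 4 down.
Given what's placed, (2,3) must be 7 to fit the 15 across and 16 down.
(1,3) = 16 − 7 = 9 completes the 16 down.
(2,1) = 15 − 10 = 5 completes the 15 across.
(1,1) = 17 − 10 = 7 completes the 17 across.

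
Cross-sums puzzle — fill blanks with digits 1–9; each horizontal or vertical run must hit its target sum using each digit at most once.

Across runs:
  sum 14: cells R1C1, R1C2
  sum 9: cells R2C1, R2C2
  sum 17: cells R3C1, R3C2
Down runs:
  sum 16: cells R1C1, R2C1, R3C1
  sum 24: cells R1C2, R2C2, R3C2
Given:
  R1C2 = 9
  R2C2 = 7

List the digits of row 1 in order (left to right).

17 in 2 cells must be {8,9}; 24 in 3 cells must be {7,8,9}.
R1C1 = 14 − 9 = 5 completes the 14 across.
R2C1 = 9 − 7 = 2 completes the 9 across.
R3C1 = 16 − 7 = 9 completes the 16 down.
R3C2 = 17 − 9 = 8 completes the 17 across.

5, 9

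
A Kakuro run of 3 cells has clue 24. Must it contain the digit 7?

The only way to make 24 from 3 distinct digits is {7,8,9}, which contains 7.

Yes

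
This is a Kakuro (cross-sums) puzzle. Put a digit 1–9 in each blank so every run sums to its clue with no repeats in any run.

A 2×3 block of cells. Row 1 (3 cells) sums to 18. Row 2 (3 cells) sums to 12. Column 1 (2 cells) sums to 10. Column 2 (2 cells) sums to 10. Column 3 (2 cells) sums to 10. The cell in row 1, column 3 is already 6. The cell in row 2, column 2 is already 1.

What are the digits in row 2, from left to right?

(1,2) = 10 − 1 = 9 completes the 10 down.
(2,3) = 10 − 6 = 4 completes the 10 down.
(1,1) = 18 − 15 = 3 completes the 18 across.
(2,1) = 12 − 5 = 7 completes the 12 across.

7, 1, 4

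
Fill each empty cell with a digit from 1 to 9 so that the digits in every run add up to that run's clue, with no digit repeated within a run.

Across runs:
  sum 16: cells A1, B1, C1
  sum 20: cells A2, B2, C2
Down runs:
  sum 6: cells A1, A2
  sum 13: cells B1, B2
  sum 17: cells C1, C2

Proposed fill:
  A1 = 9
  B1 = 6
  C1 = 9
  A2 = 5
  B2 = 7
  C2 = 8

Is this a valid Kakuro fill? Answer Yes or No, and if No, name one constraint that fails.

No — the down run A1–A2 sums to 14, not 6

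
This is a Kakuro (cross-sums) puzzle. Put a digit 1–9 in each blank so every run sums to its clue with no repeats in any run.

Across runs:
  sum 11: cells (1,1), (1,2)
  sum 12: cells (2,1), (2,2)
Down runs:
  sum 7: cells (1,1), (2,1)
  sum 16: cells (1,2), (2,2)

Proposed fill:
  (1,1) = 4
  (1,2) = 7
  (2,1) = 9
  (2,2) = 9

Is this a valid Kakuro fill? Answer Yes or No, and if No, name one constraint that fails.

No — the across run (2,1)–(2,2) sums to 18, not 12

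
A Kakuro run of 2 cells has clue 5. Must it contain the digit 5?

No

Counterexample: {1,4} sums to 5 without using 5.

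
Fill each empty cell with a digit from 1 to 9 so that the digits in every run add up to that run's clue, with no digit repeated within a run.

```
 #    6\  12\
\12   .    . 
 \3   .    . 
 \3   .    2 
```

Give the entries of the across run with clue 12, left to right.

3 9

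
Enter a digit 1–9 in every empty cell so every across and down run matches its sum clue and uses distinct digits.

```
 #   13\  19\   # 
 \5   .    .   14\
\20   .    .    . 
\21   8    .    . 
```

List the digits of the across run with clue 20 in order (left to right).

Nothing is forced directly, so branch on R3C3, whose candidates are 6 or 9. If R3C3 = 9: that forces R2C3 = 5, R3C2 = 4, after which R1C2 would have to be in {1,2,3,4} for the 5 across but in {6,7,8,9} for the 19 down — contradiction. So R3C3 = 6.
R2C3 = 14 − 6 = 8 completes the 14 down.
R3C2 = 21 − 14 = 7 completes the 21 across.
R2C1 = 3: the only remaining digit allowed by both the 20 across and the 13 down.
R2C2 = 20 − 11 = 9 completes the 20 across.
R1C1 = 13 − 11 = 2 completes the 13 down.
R1C2 = 5 − 2 = 3 completes the 5 across.

3, 9, 8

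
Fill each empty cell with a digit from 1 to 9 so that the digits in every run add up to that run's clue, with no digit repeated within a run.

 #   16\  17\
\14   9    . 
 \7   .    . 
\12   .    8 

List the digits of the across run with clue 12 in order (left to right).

4 8

R1C2 = 14 − 9 = 5 completes the 14 across.
R2C2 = 17 − 13 = 4 completes the 17 down.
R3C1 = 12 − 8 = 4 completes the 12 across.
R2C1 = 7 − 4 = 3 completes the 7 across.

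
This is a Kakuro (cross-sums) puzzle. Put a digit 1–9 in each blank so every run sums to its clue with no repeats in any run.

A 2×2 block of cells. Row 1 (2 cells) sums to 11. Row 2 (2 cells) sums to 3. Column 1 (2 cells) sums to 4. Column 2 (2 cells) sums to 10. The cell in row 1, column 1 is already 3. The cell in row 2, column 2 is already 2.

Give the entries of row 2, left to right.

3 in 2 cells must be {1,2}; 4 in 2 cells must be {1,3}.
(1,2) = 11 − 3 = 8 completes the 11 across.
(2,1) = 3 − 2 = 1 completes the 3 across.

1 2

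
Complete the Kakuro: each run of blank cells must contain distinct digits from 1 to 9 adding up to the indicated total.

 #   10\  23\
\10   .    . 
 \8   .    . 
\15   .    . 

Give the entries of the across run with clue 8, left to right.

23 in 3 cells must be {6,8,9}.
The 8 across and the 23 down share only 6, so R2C2 = 6.
R2C1 = 8 − 6 = 2 completes the 8 across.
Given what's placed, R3C1 must be 7 to fit the 15 across and 10 down.
R3C2 = 15 − 7 = 8 completes the 15 across.
R1C1 = 10 − 9 = 1 completes the 10 down.
R1C2 = 10 − 1 = 9 completes the 10 across.

2, 6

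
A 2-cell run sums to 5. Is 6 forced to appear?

No

Counterexample: {1,4} sums to 5 without using 6.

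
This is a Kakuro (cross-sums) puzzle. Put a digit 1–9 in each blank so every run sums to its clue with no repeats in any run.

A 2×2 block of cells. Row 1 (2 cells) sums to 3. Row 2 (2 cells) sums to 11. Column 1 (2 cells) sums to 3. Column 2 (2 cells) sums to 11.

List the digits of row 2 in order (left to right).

3 in 2 cells must be {1,2}.
The 3 across and the 11 down share only 2, so (1,2) = 2.
The 11 across and the 3 down share only 2, so (2,1) = 2.
(2,2) = 11 − 2 = 9 completes the 11 across.
(1,1) = 3 − 2 = 1 completes the 3 across.

2, 9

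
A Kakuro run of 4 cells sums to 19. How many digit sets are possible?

11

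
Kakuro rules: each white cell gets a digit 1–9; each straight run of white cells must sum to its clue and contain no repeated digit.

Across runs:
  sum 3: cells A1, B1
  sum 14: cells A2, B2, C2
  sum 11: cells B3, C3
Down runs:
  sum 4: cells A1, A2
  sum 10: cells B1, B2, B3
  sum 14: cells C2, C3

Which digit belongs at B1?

3 in 2 cells must be {1,2}; 4 in 2 cells must be {1,3}.
The 3 across and the 4 down share only 1, so A1 = 1.
B1 = 3 − 1 = 2 completes the 3 across.
A2 = 4 − 1 = 3 completes the 4 down.
No cell is forced outright now. B2 can only be 5 or 7 (the digits allowed by both its 14 across and its 10 down). If B2 = 7: then C2 would have to be in {4} for the 14 across but in {5,6,8,9} for the 14 down — contradiction. So B2 = 5.
C2 = 14 − 8 = 6 completes the 14 across.
B3 = 10 − 7 = 3 completes the 10 down.
C3 = 11 − 3 = 8 completes the 11 across.

2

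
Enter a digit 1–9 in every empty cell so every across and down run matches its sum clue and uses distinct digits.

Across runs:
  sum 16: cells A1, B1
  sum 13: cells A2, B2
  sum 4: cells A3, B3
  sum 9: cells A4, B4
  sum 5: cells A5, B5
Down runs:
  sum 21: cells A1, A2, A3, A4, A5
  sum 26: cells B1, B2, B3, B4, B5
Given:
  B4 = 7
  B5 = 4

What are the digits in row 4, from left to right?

16 in 2 cells must be {7,9}; 4 in 2 cells must be {1,3}.
Given what's placed, B1 must be 9 to fit the 16 across and 26 down.
B2 = 5: the only remaining digit allowed by both the 13 across and the 26 down.
B3 = 26 − 25 = 1 completes the 26 down.
A4 = 9 − 7 = 2 completes the 9 across.

2 7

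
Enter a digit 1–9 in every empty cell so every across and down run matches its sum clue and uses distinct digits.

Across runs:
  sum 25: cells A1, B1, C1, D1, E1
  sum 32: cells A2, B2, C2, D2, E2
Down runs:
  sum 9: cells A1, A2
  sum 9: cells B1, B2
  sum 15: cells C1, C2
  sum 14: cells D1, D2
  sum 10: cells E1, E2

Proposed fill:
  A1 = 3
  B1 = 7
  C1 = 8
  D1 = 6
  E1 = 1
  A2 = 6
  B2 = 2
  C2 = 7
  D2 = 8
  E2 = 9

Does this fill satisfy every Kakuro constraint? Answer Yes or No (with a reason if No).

Yes

Across: 3+7+8+6+1=25; 6+2+7+8+9=32. Down: 3+6=9; 7+2=9; 8+7=15; 6+8=14; 1+9=10. No digit repeats within any run.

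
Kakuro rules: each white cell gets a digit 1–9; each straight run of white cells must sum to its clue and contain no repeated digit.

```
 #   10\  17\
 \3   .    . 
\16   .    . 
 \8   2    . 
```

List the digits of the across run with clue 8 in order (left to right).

2 6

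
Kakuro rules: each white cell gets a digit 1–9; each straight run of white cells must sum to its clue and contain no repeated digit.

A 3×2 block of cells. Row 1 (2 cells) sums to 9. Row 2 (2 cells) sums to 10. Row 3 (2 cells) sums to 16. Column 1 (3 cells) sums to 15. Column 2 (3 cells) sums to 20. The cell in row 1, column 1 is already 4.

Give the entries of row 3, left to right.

16 in 2 cells must be {7,9}.
(1,2) = 9 − 4 = 5 completes the 9 across.
(3,1) = 9: the only remaining digit allowed by both the 16 across and the 15 down.
(3,2) = 16 − 9 = 7 completes the 16 across.
(2,1) = 15 − 13 = 2 completes the 15 down.
(2,2) = 10 − 2 = 8 completes the 10 across.

9 7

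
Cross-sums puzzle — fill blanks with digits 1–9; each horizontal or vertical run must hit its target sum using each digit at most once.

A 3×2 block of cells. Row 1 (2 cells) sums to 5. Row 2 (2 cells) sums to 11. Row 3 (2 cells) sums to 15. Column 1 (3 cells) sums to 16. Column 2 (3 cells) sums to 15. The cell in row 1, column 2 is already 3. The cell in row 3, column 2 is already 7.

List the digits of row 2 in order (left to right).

6, 5

(1,1) = 5 − 3 = 2 completes the 5 across.
(2,2) = 15 − 10 = 5 completes the 15 down.
(3,1) = 15 − 7 = 8 completes the 15 across.
(2,1) = 11 − 5 = 6 completes the 11 across.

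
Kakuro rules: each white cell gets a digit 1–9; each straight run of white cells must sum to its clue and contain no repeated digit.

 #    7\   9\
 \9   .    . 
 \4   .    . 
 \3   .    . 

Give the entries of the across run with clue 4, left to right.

1 3

4 in 2 cells must be {1,3}; 3 in 2 cells must be {1,2}; 7 in 3 cells must be {1,2,4}.
The 4 across and the 7 down share only 1, so R2C1 = 1.
R2C2 = 4 − 1 = 3 completes the 4 across.
Given what's placed, R3C1 must be 2 to fit the 3 across and 7 down.
R3C2 = 3 − 2 = 1 completes the 3 across.
R1C1 = 7 − 3 = 4 completes the 7 down.
R1C2 = 9 − 4 = 5 completes the 9 across.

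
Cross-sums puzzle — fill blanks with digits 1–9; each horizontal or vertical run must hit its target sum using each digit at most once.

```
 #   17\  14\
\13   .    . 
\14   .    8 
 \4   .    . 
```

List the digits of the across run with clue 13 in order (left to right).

4 in 2 cells must be {1,3}.
R2C1 = 14 − 8 = 6 completes the 14 across.
R3C1 = 3: the only remaining digit allowed by both the 4 across and the 17 down.
R3C2 = 4 − 3 = 1 completes the 4 across.
R1C1 = 17 − 9 = 8 completes the 17 down.
R1C2 = 13 − 8 = 5 completes the 13 across.

8 5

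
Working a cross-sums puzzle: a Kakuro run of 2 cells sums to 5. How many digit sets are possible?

2 distinct digits from 1–9 sum between 3 and 17.
Enumerating: {1,4}, {2,3}.

2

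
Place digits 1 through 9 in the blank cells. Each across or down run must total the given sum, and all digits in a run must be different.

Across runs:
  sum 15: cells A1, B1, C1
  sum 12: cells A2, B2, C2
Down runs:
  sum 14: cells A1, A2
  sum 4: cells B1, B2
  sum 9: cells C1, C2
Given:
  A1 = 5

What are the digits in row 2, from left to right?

4 in 2 cells must be {1,3}.
A2 = 14 − 5 = 9 completes the 14 down.
Given what's placed, B2 must be 1 to fit the 12 across and 4 down.
C2 = 12 − 10 = 2 completes the 12 across.
B1 = 4 − 1 = 3 completes the 4 down.
C1 = 15 − 8 = 7 completes the 15 across.

9 1 2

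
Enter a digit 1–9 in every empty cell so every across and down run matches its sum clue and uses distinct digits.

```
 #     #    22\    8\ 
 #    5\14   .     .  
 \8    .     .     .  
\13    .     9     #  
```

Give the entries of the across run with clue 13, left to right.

4, 9

Given what's placed, R2C2 must be 5 to fit the 8 across and 22 down.
R3C1 = 13 − 9 = 4 completes the 13 across.
R1C2 = 22 − 14 = 8 completes the 22 down.
R1C3 = 14 − 8 = 6 completes the 14 across.
R2C1 = 5 − 4 = 1 completes the 5 down.
R2C3 = 8 − 6 = 2 completes the 8 across.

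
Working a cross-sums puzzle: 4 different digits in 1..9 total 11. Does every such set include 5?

Yes

The only way to make 11 from 4 distinct digits is {1,2,3,5}, which contains 5.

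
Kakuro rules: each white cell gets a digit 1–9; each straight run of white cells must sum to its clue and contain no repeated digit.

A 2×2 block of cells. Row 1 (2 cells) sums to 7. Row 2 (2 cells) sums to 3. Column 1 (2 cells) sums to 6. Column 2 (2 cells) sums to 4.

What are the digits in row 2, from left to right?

2 1

3 in 2 cells must be {1,2}; 4 in 2 cells must be {1,3}.
The 3 across and the 4 down share only 1, so (2,2) = 1.
(1,2) = 4 − 1 = 3 completes the 4 down.
(2,1) = 3 − 1 = 2 completes the 3 across.
(1,1) = 7 − 3 = 4 completes the 7 across.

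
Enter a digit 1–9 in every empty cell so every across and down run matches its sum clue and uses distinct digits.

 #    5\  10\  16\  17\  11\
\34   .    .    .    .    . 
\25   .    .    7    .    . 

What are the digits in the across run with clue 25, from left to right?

1, 3, 7, 9, 5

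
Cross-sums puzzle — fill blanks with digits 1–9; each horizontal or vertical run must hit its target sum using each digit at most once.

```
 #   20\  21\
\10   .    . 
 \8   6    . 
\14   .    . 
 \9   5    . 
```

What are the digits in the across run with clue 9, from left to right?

5, 4

R2C2 = 8 − 6 = 2 completes the 8 across.
Given what's placed, R3C1 must be 8 to fit the 14 across and 20 down.
R3C2 = 14 − 8 = 6 completes the 14 across.
R4C2 = 9 − 5 = 4 completes the 9 across.
R1C1 = 20 − 19 = 1 completes the 20 down.
R1C2 = 10 − 1 = 9 completes the 10 across.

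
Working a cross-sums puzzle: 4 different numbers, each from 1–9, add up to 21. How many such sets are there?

4 distinct digits from 1–9 sum between 10 and 30.

11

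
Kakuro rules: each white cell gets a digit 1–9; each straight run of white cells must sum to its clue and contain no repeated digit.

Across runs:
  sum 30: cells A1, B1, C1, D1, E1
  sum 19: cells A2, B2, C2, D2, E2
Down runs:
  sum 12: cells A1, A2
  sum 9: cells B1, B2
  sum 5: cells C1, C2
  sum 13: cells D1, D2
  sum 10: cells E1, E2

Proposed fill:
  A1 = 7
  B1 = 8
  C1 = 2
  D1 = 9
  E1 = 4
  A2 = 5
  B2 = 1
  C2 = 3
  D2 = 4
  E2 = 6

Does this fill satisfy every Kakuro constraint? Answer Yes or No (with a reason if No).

Yes

Across: 7+8+2+9+4=30; 5+1+3+4+6=19. Down: 7+5=12; 8+1=9; 2+3=5; 9+4=13; 4+6=10. No digit repeats within any run.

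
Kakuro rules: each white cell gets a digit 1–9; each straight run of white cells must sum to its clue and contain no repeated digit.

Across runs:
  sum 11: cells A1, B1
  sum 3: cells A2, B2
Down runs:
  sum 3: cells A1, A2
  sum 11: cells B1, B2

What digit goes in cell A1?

3 in 2 cells must be {1,2}.
The 11 across and the 3 down share only 2, so A1 = 2.
B1 = 11 − 2 = 9 completes the 11 across.
A2 = 3 − 2 = 1 completes the 3 down.
B2 = 3 − 1 = 2 completes the 3 across.

2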